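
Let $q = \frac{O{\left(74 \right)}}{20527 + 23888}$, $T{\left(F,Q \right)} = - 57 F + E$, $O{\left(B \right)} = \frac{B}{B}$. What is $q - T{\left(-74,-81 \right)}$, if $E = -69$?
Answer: $- \frac{184277834}{44415} \approx -4149.0$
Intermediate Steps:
$O{\left(B \right)} = 1$
$T{\left(F,Q \right)} = -69 - 57 F$ ($T{\left(F,Q \right)} = - 57 F - 69 = -69 - 57 F$)
$q = \frac{1}{44415}$ ($q = 1 \frac{1}{20527 + 23888} = 1 \cdot \frac{1}{44415} = \frac{1}{44415} \approx 2.2515 \cdot 10^{-5}$)
$q - T{\left(-74,-81 \right)} = \frac{1}{44415} - \left(-69 - -4218\right) = \frac{1}{44415} - \left(-69 + 4218\right) = \frac{1}{44415} - 4149 = - \frac{184277834}{44415}$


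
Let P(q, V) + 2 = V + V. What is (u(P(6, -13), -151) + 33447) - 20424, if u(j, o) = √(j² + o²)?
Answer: 13023 + √23585 ≈ 13177.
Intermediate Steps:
P(q, V) = -2 + 2*V (P(q, V) = -2 + (V + V) = -2 + 2*V)
(u(P(6, -13), -151) + 33447) - 20424 = (√((-2 + 2*(-13))² + (-151)²) + 33447) - 20424 = (√((-2 - 26)² + 22801) + 33447) - 20424 = (√((-28)² + 22801) + 33447) - 20424 = (√(784 + 22801) + 33447) - 20424 = (√23585 + 33447) - 20424 = (33447 + √23585) - 20424 = 13023 + √23585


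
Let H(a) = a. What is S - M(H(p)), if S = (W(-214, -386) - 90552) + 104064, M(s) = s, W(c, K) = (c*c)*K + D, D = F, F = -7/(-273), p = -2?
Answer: -688885937/39 ≈ -1.7664e+7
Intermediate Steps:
F = 1/39 (F = -7*(-1/273) = 1/39 ≈ 0.025641)
D = 1/39 ≈ 0.025641
W(c, K) = 1/39 + K*c² (W(c, K) = (c*c)*K + 1/39 = c²*K + 1/39 = K*c² + 1/39 = 1/39 + K*c²)
S = -688886015/39 (S = ((1/39 - 386*(-214)²) - 90552) + 104064 = ((1/39 - 386*45796) - 90552) + 104064 = ((1/39 - 17677256) - 90552) + 104064 = (-689412983/39 - 90552) + 104064 = -692944511/39 + 104064 = -688886015/39 ≈ -1.7664e+7)
S - M(H(p)) = -688886015/39 - 1*(-2) = -688886015/39 + 2 = -688885937/39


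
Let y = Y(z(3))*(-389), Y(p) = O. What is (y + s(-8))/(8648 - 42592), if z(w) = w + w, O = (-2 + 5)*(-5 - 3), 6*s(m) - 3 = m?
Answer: -56011/203664 ≈ -0.27502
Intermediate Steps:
s(m) = 1/2 + m/6
O = -24 (O = 3*(-8) = -24)
z(w) = 2*w
Y(p) = -24
y = 9336 (y = -24*(-389) = 9336)
(y + s(-8))/(8648 - 42592) = (9336 + (1/2 + (1/6)*(-8)))/(8648 - 42592) = (9336 + (1/2 - 4/3))/(-33944) = (9336 - 5/6)*(-1/33944) = (56011/6)*(-1/33944) = -56011/203664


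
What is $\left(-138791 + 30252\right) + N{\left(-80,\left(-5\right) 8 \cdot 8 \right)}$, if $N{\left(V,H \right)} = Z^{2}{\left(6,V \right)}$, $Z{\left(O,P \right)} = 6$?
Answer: $-108503$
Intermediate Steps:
$N{\left(V,H \right)} = 36$ ($N{\left(V,H \right)} = 6^{2} = 36$)
$\left(-138791 + 30252\right) + N{\left(-80,\left(-5\right) 8 \cdot 8 \right)} = \left(-138791 + 30252\right) + 36 = -108539 + 36 = -108503$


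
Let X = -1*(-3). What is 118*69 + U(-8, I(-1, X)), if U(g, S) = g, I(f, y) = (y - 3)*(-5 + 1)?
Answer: 8134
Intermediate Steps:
X = 3
I(f, y) = 12 - 4*y (I(f, y) = (-3 + y)*(-4) = 12 - 4*y)
118*69 + U(-8, I(-1, X)) = 118*69 - 8 = 8142 - 8 = 8134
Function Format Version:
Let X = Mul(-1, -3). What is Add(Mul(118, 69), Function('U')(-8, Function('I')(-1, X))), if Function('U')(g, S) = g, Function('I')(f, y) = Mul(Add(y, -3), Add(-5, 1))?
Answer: 8134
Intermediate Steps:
X = 3
Function('I')(f, y) = Add(12, Mul(-4, y)) (Function('I')(f, y) = Mul(Add(-3, y), -4) = Add(12, Mul(-4, y)))
Add(Mul(118, 69), Function('U')(-8, Function('I')(-1, X))) = Add(Mul(118, 69), -8) = Add(8142, -8) = 8134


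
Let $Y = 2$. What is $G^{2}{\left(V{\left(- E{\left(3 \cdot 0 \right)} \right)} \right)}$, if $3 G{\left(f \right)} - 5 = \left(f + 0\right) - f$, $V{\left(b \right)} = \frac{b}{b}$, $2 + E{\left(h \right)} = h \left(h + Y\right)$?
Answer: $\frac{25}{9} \approx 2.7778$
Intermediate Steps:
$E{\left(h \right)} = -2 + h \left(2 + h\right)$ ($E{\left(h \right)} = -2 + h \left(h + 2\right) = -2 + h \left(2 + h\right)$)
$V{\left(b \right)} = 1$
$G{\left(f \right)} = \frac{5}{3}$ ($G{\left(f \right)} = \frac{5}{3} + \frac{\left(f + 0\right) - f}{3} = \frac{5}{3} + \frac{f - f}{3} = \frac{5}{3} + \frac{1}{3} \cdot 0 = \frac{5}{3} + 0 = \frac{5}{3}$)
$G^{2}{\left(V{\left(- E{\left(3 \cdot 0 \right)} \right)} \right)} = \left(\frac{5}{3}\right)^{2} = \frac{25}{9}$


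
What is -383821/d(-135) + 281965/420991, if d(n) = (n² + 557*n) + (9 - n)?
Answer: 177608129701/23923234566 ≈ 7.4241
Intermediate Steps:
d(n) = 9 + n² + 556*n
-383821/d(-135) + 281965/420991 = -383821/(9 + (-135)² + 556*(-135)) + 281965/420991 = -383821/(9 + 18225 - 75060) + 281965*(1/420991) = -383821/(-56826) + 281965/420991 = -383821*(-1/56826) + 281965/420991 = 383821/56826 + 281965/420991 = 177608129701/23923234566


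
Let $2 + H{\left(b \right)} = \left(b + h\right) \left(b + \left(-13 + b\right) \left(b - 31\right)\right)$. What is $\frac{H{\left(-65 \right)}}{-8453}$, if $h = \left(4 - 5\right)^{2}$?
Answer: $\frac{475074}{8453} \approx 56.202$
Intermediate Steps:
$h = 1$ ($h = \left(-1\right)^{2} = 1$)
$H{\left(b \right)} = -2 + \left(1 + b\right) \left(b + \left(-31 + b\right) \left(-13 + b\right)\right)$ ($H{\left(b \right)} = -2 + \left(b + 1\right) \left(b + \left(-13 + b\right) \left(b - 31\right)\right) = -2 + \left(1 + b\right) \left(b + \left(-13 + b\right) \left(-31 + b\right)\right) = -2 + \left(1 + b\right) \left(b + \left(-31 + b\right) \left(-13 + b\right)\right)$)
$\frac{H{\left(-65 \right)}}{-8453} = \frac{401 + \left(-65\right)^{3} - 42 \left(-65\right)^{2} + 360 \left(-65\right)}{-8453} = \left(401 - 274625 - 177450 - 23400\right) \left(- \frac{1}{8453}\right) = \left(-475074\right) \left(- \frac{1}{8453}\right) = \frac{475074}{8453}$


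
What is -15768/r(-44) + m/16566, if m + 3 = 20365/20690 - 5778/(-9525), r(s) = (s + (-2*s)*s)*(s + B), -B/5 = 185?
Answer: -26531064787189/6256686606096300 ≈ -0.0042404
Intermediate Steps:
B = -925 (B = -5*185 = -925)
r(s) = (-925 + s)*(s - 2*s²) (r(s) = (s + (-2*s)*s)*(s - 925) = (s - 2*s²)*(-925 + s) = (-925 + s)*(s - 2*s²))
m = -18512887/13138150 (m = -3 + (20365/20690 - 5778/(-9525)) = -3 + (20365*(1/20690) - 5778*(-1/9525)) = -3 + (4073/4138 + 1926/3175) = -3 + 20901563/13138150 = -18512887/13138150 ≈ -1.4091)
-15768/r(-44) + m/16566 = -15768*(-1/(44*(-925 - 2*(-44)² + 1851*(-44)))) - 18512887/13138150/16566 = -15768*(-1/(44*(-925 - 2*1936 - 81444))) - 18512887/13138150*1/16566 = -15768*(-1/(44*(-925 - 3872 - 81444))) - 18512887/217646592900 = -15768/((-44*(-86241))) - 18512887/217646592900 = -15768/3794604 - 18512887/217646592900 = -15768*1/3794604 - 18512887/217646592900 = -1314/316217 - 18512887/217646592900 = -26531064787189/6256686606096300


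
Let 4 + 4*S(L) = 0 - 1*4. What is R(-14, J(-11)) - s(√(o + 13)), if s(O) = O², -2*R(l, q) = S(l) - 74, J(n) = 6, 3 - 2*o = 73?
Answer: 60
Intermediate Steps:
S(L) = -2 (S(L) = -1 + (0 - 1*4)/4 = -1 + (0 - 4)/4 = -1 + (¼)*(-4) = -1 - 1 = -2)
o = -35 (o = 3/2 - ½*73 = 3/2 - 73/2 = -35)
R(l, q) = 38 (R(l, q) = -(-2 - 74)/2 = -½*(-76) = 38)
R(-14, J(-11)) - s(√(o + 13)) = 38 - (√(-35 + 13))² = 38 - (√(-22))² = 38 - (I*√22)² = 38 - 1*(-22) = 38 + 22 = 60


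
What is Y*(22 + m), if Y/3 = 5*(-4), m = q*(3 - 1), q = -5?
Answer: -720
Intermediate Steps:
m = -10 (m = -5*(3 - 1) = -5*2 = -10)
Y = -60 (Y = 3*(5*(-4)) = 3*(-20) = -60)
Y*(22 + m) = -60*(22 - 10) = -60*12 = -720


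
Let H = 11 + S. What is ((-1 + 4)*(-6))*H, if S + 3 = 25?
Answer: -594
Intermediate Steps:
S = 22 (S = -3 + 25 = 22)
H = 33 (H = 11 + 22 = 33)
((-1 + 4)*(-6))*H = ((-1 + 4)*(-6))*33 = (3*(-6))*33 = -18*33 = -594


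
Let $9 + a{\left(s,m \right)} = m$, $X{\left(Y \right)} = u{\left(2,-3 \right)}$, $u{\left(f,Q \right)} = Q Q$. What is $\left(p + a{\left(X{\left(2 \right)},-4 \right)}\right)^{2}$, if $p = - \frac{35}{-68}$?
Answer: $\frac{720801}{4624} \approx 155.88$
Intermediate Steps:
$u{\left(f,Q \right)} = Q^{2}$
$X{\left(Y \right)} = 9$ ($X{\left(Y \right)} = \left(-3\right)^{2} = 9$)
$a{\left(s,m \right)} = -9 + m$
$p = \frac{35}{68}$ ($p = \left(-35\right) \left(- \frac{1}{68}\right) = \frac{35}{68} \approx 0.51471$)
$\left(p + a{\left(X{\left(2 \right)},-4 \right)}\right)^{2} = \left(\frac{35}{68} - 13\right)^{2} = \left(- \frac{849}{68}\right)^{2} = \frac{720801}{4624}$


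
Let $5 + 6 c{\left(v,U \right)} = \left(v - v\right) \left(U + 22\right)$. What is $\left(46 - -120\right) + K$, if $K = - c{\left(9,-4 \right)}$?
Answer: $\frac{1001}{6} \approx 166.83$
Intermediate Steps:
$c{\left(v,U \right)} = - \frac{5}{6}$ ($c{\left(v,U \right)} = - \frac{5}{6} + \frac{\left(v - v\right) \left(U + 22\right)}{6} = - \frac{5}{6} + \frac{0 \left(22 + U\right)}{6} = - \frac{5}{6} + \frac{1}{6} \cdot 0 = - \frac{5}{6} + 0 = - \frac{5}{6}$)
$K = \frac{5}{6}$ ($K = \left(-1\right) \left(- \frac{5}{6}\right) = \frac{5}{6} \approx 0.83333$)
$\left(46 - -120\right) + K = \left(46 - -120\right) + \frac{5}{6} = \left(46 + 120\right) + \frac{5}{6} = 166 + \frac{5}{6} = \frac{1001}{6}$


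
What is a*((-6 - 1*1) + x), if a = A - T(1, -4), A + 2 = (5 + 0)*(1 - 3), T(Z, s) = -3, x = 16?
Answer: -81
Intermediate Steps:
A = -12 (A = -2 + (5 + 0)*(1 - 3) = -2 + 5*(-2) = -2 - 10 = -12)
a = -9 (a = -12 - 1*(-3) = -12 + 3 = -9)
a*((-6 - 1*1) + x) = -9*((-6 - 1*1) + 16) = -9*((-6 - 1) + 16) = -9*(-7 + 16) = -9*9 = -81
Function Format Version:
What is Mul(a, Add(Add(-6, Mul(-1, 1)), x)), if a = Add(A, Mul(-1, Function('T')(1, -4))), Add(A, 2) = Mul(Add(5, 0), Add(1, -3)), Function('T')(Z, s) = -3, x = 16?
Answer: -81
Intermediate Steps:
A = -12 (A = Add(-2, Mul(Add(5, 0), Add(1, -3))) = Add(-2, Mul(5, -2)) = Add(-2, -10) = -12)
a = -9 (a = Add(-12, Mul(-1, -3)) = Add(-12, 3) = -9)
Mul(a, Add(Add(-6, Mul(-1, 1)), x)) = Mul(-9, Add(Add(-6, Mul(-1, 1)), 16)) = Mul(-9, Add(Add(-6, -1), 16)) = Mul(-9, Add(-7, 16)) = Mul(-9, 9) = -81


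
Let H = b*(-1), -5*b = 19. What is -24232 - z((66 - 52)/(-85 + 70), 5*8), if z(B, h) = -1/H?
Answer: -460403/19 ≈ -24232.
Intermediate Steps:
b = -19/5 (b = -⅕*19 = -19/5 ≈ -3.8000)
H = 19/5 (H = -19/5*(-1) = 19/5 ≈ 3.8000)
z(B, h) = -5/19 (z(B, h) = -1/19/5 = -1*5/19 = -5/19)
-24232 - z((66 - 52)/(-85 + 70), 5*8) = -24232 - 1*(-5/19) = -24232 + 5/19 = -460403/19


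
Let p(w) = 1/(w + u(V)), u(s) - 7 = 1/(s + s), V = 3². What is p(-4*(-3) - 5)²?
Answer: 324/64009 ≈ 0.0050618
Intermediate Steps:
V = 9
u(s) = 7 + 1/(2*s) (u(s) = 7 + 1/(s + s) = 7 + 1/(2*s))
p(w) = 1/(127/18 + w) (p(w) = 1/(w + (7 + (½)/9)) = 1/(w + (7 + (½)*(⅑))) = 1/(w + (7 + 1/18)) = 1/(w + 127/18) = 1/(127/18 + w))
p(-4*(-3) - 5)² = (18/(127 + 18*(-4*(-3) - 5)))² = (18/(127 + 18*(12 - 5)))² = (18/(127 + 18*7))² = (18/(127 + 126))² = (18/253)² = 324/64009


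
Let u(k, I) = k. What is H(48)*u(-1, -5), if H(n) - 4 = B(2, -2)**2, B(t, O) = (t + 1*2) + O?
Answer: -8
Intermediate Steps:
B(t, O) = 2 + O + t (B(t, O) = (t + 2) + O = (2 + t) + O = 2 + O + t)
H(n) = 8 (H(n) = 4 + (2 - 2 + 2)**2 = 4 + 2**2 = 4 + 4 = 8)
H(48)*u(-1, -5) = 8*(-1) = -8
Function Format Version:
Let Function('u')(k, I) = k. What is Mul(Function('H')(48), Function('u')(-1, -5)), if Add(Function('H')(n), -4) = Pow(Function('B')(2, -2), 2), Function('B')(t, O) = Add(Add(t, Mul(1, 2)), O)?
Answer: -8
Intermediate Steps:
Function('B')(t, O) = Add(2, O, t) (Function('B')(t, O) = Add(Add(t, 2), O) = Add(Add(2, t), O) = Add(2, O, t))
Function('H')(n) = 8 (Function('H')(n) = Add(4, Pow(Add(2, -2, 2), 2)) = Add(4, Pow(2, 2)) = Add(4, 4) = 8)
Mul(Function('H')(48), Function('u')(-1, -5)) = Mul(8, -1) = -8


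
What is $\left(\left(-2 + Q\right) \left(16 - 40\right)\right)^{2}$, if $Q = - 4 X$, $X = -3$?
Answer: $57600$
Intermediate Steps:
$Q = 12$ ($Q = \left(-4\right) \left(-3\right) = 12$)
$\left(\left(-2 + Q\right) \left(16 - 40\right)\right)^{2} = \left(\left(-2 + 12\right) \left(16 - 40\right)\right)^{2} = \left(10 \left(-24\right)\right)^{2} = \left(-240\right)^{2} = 57600$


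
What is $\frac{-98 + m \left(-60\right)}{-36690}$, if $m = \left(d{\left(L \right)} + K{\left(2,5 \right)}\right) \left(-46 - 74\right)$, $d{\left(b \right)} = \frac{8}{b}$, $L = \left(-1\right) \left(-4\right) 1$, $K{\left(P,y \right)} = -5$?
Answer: $\frac{10849}{18345} \approx 0.59139$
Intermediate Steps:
$L = 4$ ($L = 4 \cdot 1 = 4$)
$m = 360$ ($m = \left(\frac{8}{4} - 5\right) \left(-46 - 74\right) = \left(8 \cdot \frac{1}{4} - 5\right) \left(-120\right) = \left(2 - 5\right) \left(-120\right) = \left(-3\right) \left(-120\right) = 360$)
$\frac{-98 + m \left(-60\right)}{-36690} = \frac{-98 + 360 \left(-60\right)}{-36690} = \left(-98 - 21600\right) \left(- \frac{1}{36690}\right) = \left(-21698\right) \left(- \frac{1}{36690}\right) = \frac{10849}{18345}$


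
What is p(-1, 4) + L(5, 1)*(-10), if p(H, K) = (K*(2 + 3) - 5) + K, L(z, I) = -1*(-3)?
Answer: -11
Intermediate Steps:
L(z, I) = 3
p(H, K) = -5 + 6*K (p(H, K) = (K*5 - 5) + K = (5*K - 5) + K = (-5 + 5*K) + K = -5 + 6*K)
p(-1, 4) + L(5, 1)*(-10) = (-5 + 6*4) + 3*(-10) = (-5 + 24) - 30 = 19 - 30 = -11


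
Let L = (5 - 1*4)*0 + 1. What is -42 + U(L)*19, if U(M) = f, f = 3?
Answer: 15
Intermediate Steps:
L = 1 (L = (5 - 4)*0 + 1 = 1*0 + 1 = 0 + 1 = 1)
U(M) = 3
-42 + U(L)*19 = -42 + 3*19 = -42 + 57 = 15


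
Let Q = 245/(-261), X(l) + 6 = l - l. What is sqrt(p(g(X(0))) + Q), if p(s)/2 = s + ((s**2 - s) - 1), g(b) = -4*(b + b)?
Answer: 7*sqrt(711341)/87 ≈ 67.861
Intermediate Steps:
X(l) = -6 (X(l) = -6 + (l - l) = -6 + 0 = -6)
g(b) = -8*b
Q = -245/261 (Q = 245*(-1/261) = -245/261 ≈ -0.93870)
p(s) = -2 + 2*s**2 (p(s) = 2*(s + ((s**2 - s) - 1)) = 2*(s + (-1 + s**2 - s)) = 2*(-1 + s**2) = -2 + 2*s**2)
sqrt(p(g(X(0))) + Q) = sqrt((-2 + 2*(-8*(-6))**2) - 245/261) = sqrt((-2 + 2*48**2) - 245/261) = sqrt((-2 + 2*2304) - 245/261) = sqrt((-2 + 4608) - 245/261) = sqrt(4606 - 245/261) = sqrt(1201921/261) = 7*sqrt(711341)/87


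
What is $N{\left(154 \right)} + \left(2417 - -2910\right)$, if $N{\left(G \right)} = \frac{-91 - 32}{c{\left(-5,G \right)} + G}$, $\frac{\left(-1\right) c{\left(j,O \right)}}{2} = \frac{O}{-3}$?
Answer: $\frac{4101421}{770} \approx 5326.5$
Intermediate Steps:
$c{\left(j,O \right)} = \frac{2 O}{3}$ ($c{\left(j,O \right)} = - 2 \frac{O}{-3} = - 2 O \left(- \frac{1}{3}\right) = - 2 \left(- \frac{O}{3}\right) = \frac{2 O}{3}$)
$N{\left(G \right)} = - \frac{369}{5 G}$ ($N{\left(G \right)} = \frac{-91 - 32}{\frac{2 G}{3} + G} = - \frac{123}{\frac{5}{3} G} = - 123 \frac{3}{5 G} = - \frac{369}{5 G}$)
$N{\left(154 \right)} + \left(2417 - -2910\right) = - \frac{369}{5 \cdot 154} + \left(2417 - -2910\right) = \left(- \frac{369}{5}\right) \frac{1}{154} + \left(2417 + 2910\right) = - \frac{369}{770} + 5327 = \frac{4101421}{770}$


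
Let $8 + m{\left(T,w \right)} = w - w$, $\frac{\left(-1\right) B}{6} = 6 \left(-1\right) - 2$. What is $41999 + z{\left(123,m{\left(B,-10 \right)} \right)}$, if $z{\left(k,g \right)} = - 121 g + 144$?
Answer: $43111$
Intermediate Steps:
$B = 48$ ($B = - 6 \left(6 \left(-1\right) - 2\right) = - 6 \left(-6 - 2\right) = \left(-6\right) \left(-8\right) = 48$)
$m{\left(T,w \right)} = -8$ ($m{\left(T,w \right)} = -8 + \left(w - w\right) = -8 + 0 = -8$)
$z{\left(k,g \right)} = 144 - 121 g$
$41999 + z{\left(123,m{\left(B,-10 \right)} \right)} = 41999 + \left(144 - -968\right) = 41999 + \left(144 + 968\right) = 41999 + 1112 = 43111$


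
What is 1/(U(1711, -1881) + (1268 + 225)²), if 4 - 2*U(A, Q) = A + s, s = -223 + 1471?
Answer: 2/4455143 ≈ 4.4892e-7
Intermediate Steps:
s = 1248
U(A, Q) = -622 - A/2 (U(A, Q) = 2 - (A + 1248)/2 = 2 - (1248 + A)/2 = 2 + (-624 - A/2) = -622 - A/2)
1/(U(1711, -1881) + (1268 + 225)²) = 1/((-622 - ½*1711) + (1268 + 225)²) = 1/((-622 - 1711/2) + 1493²) = 1/(-2955/2 + 2229049) = 1/(4455143/2) = 2/4455143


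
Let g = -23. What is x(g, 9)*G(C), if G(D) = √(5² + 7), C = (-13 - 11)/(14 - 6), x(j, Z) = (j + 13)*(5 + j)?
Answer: 720*√2 ≈ 1018.2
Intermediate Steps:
x(j, Z) = (5 + j)*(13 + j) (x(j, Z) = (13 + j)*(5 + j) = (5 + j)*(13 + j))
C = -3 (C = -24/8 = -24*⅛ = -3)
G(D) = 4*√2 (G(D) = √(25 + 7) = √32 = 4*√2)
x(g, 9)*G(C) = (65 + (-23)² + 18*(-23))*(4*√2) = (65 + 529 - 414)*(4*√2) = 180*(4*√2) = 720*√2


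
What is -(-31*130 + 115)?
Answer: 3915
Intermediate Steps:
-(-31*130 + 115) = -(-4030 + 115) = -1*(-3915) = 3915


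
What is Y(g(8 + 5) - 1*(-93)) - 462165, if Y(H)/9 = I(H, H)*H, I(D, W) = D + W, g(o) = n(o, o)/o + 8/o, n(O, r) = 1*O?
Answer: -50873685/169 ≈ -3.0103e+5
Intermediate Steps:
n(O, r) = O
g(o) = 1 + 8/o (g(o) = o/o + 8/o = 1 + 8/o)
Y(H) = 18*H² (Y(H) = 9*((H + H)*H) = 9*((2*H)*H) = 9*(2*H²) = 18*H²)
Y(g(8 + 5) - 1*(-93)) - 462165 = 18*((8 + (8 + 5))/(8 + 5) - 1*(-93))² - 462165 = 18*((8 + 13)/13 + 93)² - 462165 = 18*((1/13)*21 + 93)² - 462165 = 18*(21/13 + 93)² - 462165 = 18*(1230/13)² - 462165 = 18*(1512900/169) - 462165 = 27232200/169 - 462165 = -50873685/169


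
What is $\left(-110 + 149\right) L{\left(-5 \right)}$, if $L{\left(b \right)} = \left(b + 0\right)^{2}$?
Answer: $975$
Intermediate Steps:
$L{\left(b \right)} = b^{2}$
$\left(-110 + 149\right) L{\left(-5 \right)} = \left(-110 + 149\right) \left(-5\right)^{2} = 39 \cdot 25 = 975$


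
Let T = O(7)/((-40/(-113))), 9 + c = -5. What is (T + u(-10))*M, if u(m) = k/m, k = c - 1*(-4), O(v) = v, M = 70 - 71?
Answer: -831/40 ≈ -20.775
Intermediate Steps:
c = -14 (c = -9 - 5 = -14)
M = -1
k = -10 (k = -14 - 1*(-4) = -14 + 4 = -10)
u(m) = -10/m
T = 791/40 (T = 7/((-40/(-113))) = 7/((-40*(-1/113))) = 7/(40/113) = 7*(113/40) = 791/40 ≈ 19.775)
(T + u(-10))*M = (791/40 - 10/(-10))*(-1) = (791/40 - 10*(-1/10))*(-1) = (791/40 + 1)*(-1) = (831/40)*(-1) = -831/40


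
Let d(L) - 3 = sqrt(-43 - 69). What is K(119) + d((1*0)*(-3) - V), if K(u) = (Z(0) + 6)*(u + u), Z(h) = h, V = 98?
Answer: 1431 + 4*I*sqrt(7) ≈ 1431.0 + 10.583*I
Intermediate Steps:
K(u) = 12*u (K(u) = (0 + 6)*(u + u) = 6*(2*u) = 12*u)
d(L) = 3 + 4*I*sqrt(7) (d(L) = 3 + sqrt(-43 - 69) = 3 + sqrt(-112) = 3 + 4*I*sqrt(7))
K(119) + d((1*0)*(-3) - V) = 12*119 + (3 + 4*I*sqrt(7)) = 1428 + (3 + 4*I*sqrt(7)) = 1431 + 4*I*sqrt(7)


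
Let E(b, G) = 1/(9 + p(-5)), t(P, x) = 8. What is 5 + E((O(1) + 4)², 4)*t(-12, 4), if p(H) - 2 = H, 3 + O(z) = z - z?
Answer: 19/3 ≈ 6.3333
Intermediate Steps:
O(z) = -3 (O(z) = -3 + (z - z) = -3 + 0 = -3)
p(H) = 2 + H
E(b, G) = ⅙ (E(b, G) = 1/(9 + (2 - 5)) = 1/(9 - 3) = 1/6 = ⅙)
5 + E((O(1) + 4)², 4)*t(-12, 4) = 5 + (⅙)*8 = 5 + 4/3 = 19/3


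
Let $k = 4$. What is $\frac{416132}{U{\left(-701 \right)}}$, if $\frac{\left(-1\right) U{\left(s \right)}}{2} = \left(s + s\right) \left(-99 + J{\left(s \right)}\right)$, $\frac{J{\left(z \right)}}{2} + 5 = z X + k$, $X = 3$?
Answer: $- \frac{104033}{3019207} \approx -0.034457$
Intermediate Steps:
$J{\left(z \right)} = -2 + 6 z$ ($J{\left(z \right)} = -10 + 2 \left(z 3 + 4\right) = -10 + 2 \left(3 z + 4\right) = -10 + 2 \left(4 + 3 z\right) = -10 + \left(8 + 6 z\right) = -2 + 6 z$)
$U{\left(s \right)} = - 4 s \left(-101 + 6 s\right)$ ($U{\left(s \right)} = - 2 \left(s + s\right) \left(-99 + \left(-2 + 6 s\right)\right) = - 2 \cdot 2 s \left(-101 + 6 s\right) = - 4 s \left(-101 + 6 s\right)$)
$\frac{416132}{U{\left(-701 \right)}} = \frac{416132}{4 \left(-701\right) \left(101 - -4206\right)} = \frac{416132}{4 \left(-701\right) \left(101 + 4206\right)} = \frac{416132}{4 \left(-701\right) 4307} = \frac{416132}{-12076828} = 416132 \left(- \frac{1}{12076828}\right) = - \frac{104033}{3019207}$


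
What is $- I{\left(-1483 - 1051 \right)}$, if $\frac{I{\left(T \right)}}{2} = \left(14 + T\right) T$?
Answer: $-12771360$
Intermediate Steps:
$I{\left(T \right)} = 2 T \left(14 + T\right)$ ($I{\left(T \right)} = 2 \left(14 + T\right) T = 2 T \left(14 + T\right)$)
$- I{\left(-1483 - 1051 \right)} = - 2 \left(-1483 - 1051\right) \left(14 - 2534\right) = - 2 \left(-2534\right) \left(14 - 2534\right) = - 2 \left(-2534\right) \left(-2520\right) = \left(-1\right) 12771360 = -12771360$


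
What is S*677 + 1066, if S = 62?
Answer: 43040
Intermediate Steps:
S*677 + 1066 = 62*677 + 1066 = 41974 + 1066 = 43040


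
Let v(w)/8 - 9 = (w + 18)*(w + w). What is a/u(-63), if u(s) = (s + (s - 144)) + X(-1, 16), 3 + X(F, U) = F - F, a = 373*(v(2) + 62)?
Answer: -96234/91 ≈ -1057.5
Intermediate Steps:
v(w) = 72 + 16*w*(18 + w) (v(w) = 72 + 8*((w + 18)*(w + w)) = 72 + 8*((18 + w)*(2*w)) = 72 + 8*(2*w*(18 + w)) = 72 + 16*w*(18 + w))
a = 288702 (a = 373*((72 + 16*2**2 + 288*2) + 62) = 373*((72 + 16*4 + 576) + 62) = 373*((72 + 64 + 576) + 62) = 373*(712 + 62) = 373*774 = 288702)
X(F, U) = -3 (X(F, U) = -3 + (F - F) = -3 + 0 = -3)
u(s) = -147 + 2*s (u(s) = (s + (s - 144)) - 3 = (s + (-144 + s)) - 3 = (-144 + 2*s) - 3 = -147 + 2*s)
a/u(-63) = 288702/(-147 + 2*(-63)) = 288702/(-147 - 126) = 288702/(-273) = 288702*(-1/273) = -96234/91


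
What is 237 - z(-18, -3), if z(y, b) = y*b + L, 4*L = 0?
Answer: 183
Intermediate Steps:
L = 0 (L = (1/4)*0 = 0)
z(y, b) = b*y (z(y, b) = y*b + 0 = b*y + 0 = b*y)
237 - z(-18, -3) = 237 - (-3)*(-18) = 237 - 1*54 = 237 - 54 = 183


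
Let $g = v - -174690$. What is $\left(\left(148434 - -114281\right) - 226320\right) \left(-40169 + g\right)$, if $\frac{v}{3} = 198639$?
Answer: $26584291010$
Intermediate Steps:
$v = 595917$ ($v = 3 \cdot 198639 = 595917$)
$g = 770607$ ($g = 595917 - -174690 = 595917 + 174690 = 770607$)
$\left(\left(148434 - -114281\right) - 226320\right) \left(-40169 + g\right) = \left(\left(148434 - -114281\right) - 226320\right) \left(-40169 + 770607\right) = \left(\left(148434 + 114281\right) - 226320\right) 730438 = \left(262715 - 226320\right) 730438 = 36395 \cdot 730438 = 26584291010$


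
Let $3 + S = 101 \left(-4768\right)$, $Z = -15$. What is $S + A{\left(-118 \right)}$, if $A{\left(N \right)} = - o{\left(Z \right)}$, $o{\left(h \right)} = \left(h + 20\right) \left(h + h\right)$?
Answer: $-481421$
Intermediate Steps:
$o{\left(h \right)} = 2 h \left(20 + h\right)$ ($o{\left(h \right)} = \left(20 + h\right) 2 h = 2 h \left(20 + h\right)$)
$A{\left(N \right)} = 150$ ($A{\left(N \right)} = - 2 \left(-15\right) \left(20 - 15\right) = - 2 \left(-15\right) 5 = \left(-1\right) \left(-150\right) = 150$)
$S = -481571$ ($S = -3 + 101 \left(-4768\right) = -3 - 481568 = -481571$)
$S + A{\left(-118 \right)} = -481571 + 150 = -481421$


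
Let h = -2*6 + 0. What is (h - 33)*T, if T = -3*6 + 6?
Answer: 540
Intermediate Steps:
h = -12 (h = -12 + 0 = -12)
T = -12 (T = -18 + 6 = -12)
(h - 33)*T = (-12 - 33)*(-12) = -45*(-12) = 540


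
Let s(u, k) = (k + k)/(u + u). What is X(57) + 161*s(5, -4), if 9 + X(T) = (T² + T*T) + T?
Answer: 32086/5 ≈ 6417.2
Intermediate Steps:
s(u, k) = k/u (s(u, k) = (2*k)/((2*u)) = (2*k)*(1/(2*u)) = k/u)
X(T) = -9 + T + 2*T² (X(T) = -9 + ((T² + T*T) + T) = -9 + ((T² + T²) + T) = -9 + (2*T² + T) = -9 + (T + 2*T²) = -9 + T + 2*T²)
X(57) + 161*s(5, -4) = (-9 + 57 + 2*57²) + 161*(-4/5) = (-9 + 57 + 2*3249) + 161*(-4*⅕) = (-9 + 57 + 6498) + 161*(-⅘) = 6546 - 644/5 = 32086/5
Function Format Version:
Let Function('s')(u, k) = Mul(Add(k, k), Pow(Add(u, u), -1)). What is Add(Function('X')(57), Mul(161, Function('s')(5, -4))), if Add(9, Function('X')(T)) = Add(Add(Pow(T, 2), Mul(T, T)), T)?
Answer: Rational(32086, 5) ≈ 6417.2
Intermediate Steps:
Function('s')(u, k) = Mul(k, Pow(u, -1)) (Function('s')(u, k) = Mul(Mul(2, k), Pow(Mul(2, u), -1)) = Mul(Mul(2, k), Mul(Rational(1, 2), Pow(u, -1))) = Mul(k, Pow(u, -1)))
Function('X')(T) = Add(-9, T, Mul(2, Pow(T, 2))) (Function('X')(T) = Add(-9, Add(Add(Pow(T, 2), Mul(T, T)), T)) = Add(-9, Add(Add(Pow(T, 2), Pow(T, 2)), T)) = Add(-9, Add(Mul(2, Pow(T, 2)), T)) = Add(-9, Add(T, Mul(2, Pow(T, 2)))) = Add(-9, T, Mul(2, Pow(T, 2))))
Add(Function('X')(57), Mul(161, Function('s')(5, -4))) = Add(Add(-9, 57, Mul(2, Pow(57, 2))), Mul(161, Mul(-4, Pow(5, -1)))) = Add(Add(-9, 57, Mul(2, 3249)), Mul(161, Mul(-4, Rational(1, 5)))) = Add(Add(-9, 57, 6498), Mul(161, Rational(-4, 5))) = Add(6546, Rational(-644, 5)) = Rational(32086, 5)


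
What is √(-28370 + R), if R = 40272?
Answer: √11902 ≈ 109.10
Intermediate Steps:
√(-28370 + R) = √(-28370 + 40272) = √11902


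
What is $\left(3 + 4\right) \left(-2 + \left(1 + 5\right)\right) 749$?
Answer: $20972$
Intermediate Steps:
$\left(3 + 4\right) \left(-2 + \left(1 + 5\right)\right) 749 = 7 \left(-2 + 6\right) 749 = 7 \cdot 4 \cdot 749 = 28 \cdot 749 = 20972$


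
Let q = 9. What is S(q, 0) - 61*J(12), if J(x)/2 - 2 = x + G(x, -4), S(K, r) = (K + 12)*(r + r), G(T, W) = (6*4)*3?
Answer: -10492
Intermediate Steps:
G(T, W) = 72 (G(T, W) = 24*3 = 72)
S(K, r) = 2*r*(12 + K) (S(K, r) = (12 + K)*(2*r) = 2*r*(12 + K))
J(x) = 148 + 2*x (J(x) = 4 + 2*(x + 72) = 4 + 2*(72 + x) = 4 + (144 + 2*x) = 148 + 2*x)
S(q, 0) - 61*J(12) = 2*0*(12 + 9) - 61*(148 + 2*12) = 2*0*21 - 61*(148 + 24) = 0 - 61*172 = 0 - 10492 = -10492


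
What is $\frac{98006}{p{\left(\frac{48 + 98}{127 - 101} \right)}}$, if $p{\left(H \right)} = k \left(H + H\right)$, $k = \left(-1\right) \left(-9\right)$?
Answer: $\frac{637039}{657} \approx 969.62$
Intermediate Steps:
$k = 9$
$p{\left(H \right)} = 18 H$ ($p{\left(H \right)} = 9 \left(H + H\right) = 9 \cdot 2 H = 18 H$)
$\frac{98006}{p{\left(\frac{48 + 98}{127 - 101} \right)}} = \frac{98006}{18 \frac{48 + 98}{127 - 101}} = \frac{98006}{18 \cdot \frac{146}{26}} = \frac{98006}{18 \cdot 146 \cdot \frac{1}{26}} = \frac{98006}{18 \cdot \frac{73}{13}} = \frac{98006}{\frac{1314}{13}} = 98006 \cdot \frac{13}{1314} = \frac{637039}{657}$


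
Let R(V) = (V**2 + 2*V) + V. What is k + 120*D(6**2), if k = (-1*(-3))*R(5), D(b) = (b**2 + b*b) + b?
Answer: 315480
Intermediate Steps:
R(V) = V**2 + 3*V
D(b) = b + 2*b**2 (D(b) = (b**2 + b**2) + b = 2*b**2 + b = b + 2*b**2)
k = 120 (k = (-1*(-3))*(5*(3 + 5)) = 3*(5*8) = 3*40 = 120)
k + 120*D(6**2) = 120 + 120*(6**2*(1 + 2*6**2)) = 120 + 120*(36*(1 + 2*36)) = 120 + 120*(36*(1 + 72)) = 120 + 120*(36*73) = 120 + 120*2628 = 120 + 315360 = 315480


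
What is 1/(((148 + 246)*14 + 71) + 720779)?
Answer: 1/726366 ≈ 1.3767e-6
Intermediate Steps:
1/(((148 + 246)*14 + 71) + 720779) = 1/((394*14 + 71) + 720779) = 1/((5516 + 71) + 720779) = 1/(5587 + 720779) = 1/726366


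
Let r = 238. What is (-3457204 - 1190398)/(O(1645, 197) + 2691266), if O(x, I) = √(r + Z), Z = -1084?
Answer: -6253966622066/3621456341801 + 6971403*I*√94/3621456341801 ≈ -1.7269 + 1.8664e-5*I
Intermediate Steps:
O(x, I) = 3*I*√94 (O(x, I) = √(238 - 1084) = √(-846) = 3*I*√94)
(-3457204 - 1190398)/(O(1645, 197) + 2691266) = (-3457204 - 1190398)/(3*I*√94 + 2691266) = -4647602/(2691266 + 3*I*√94)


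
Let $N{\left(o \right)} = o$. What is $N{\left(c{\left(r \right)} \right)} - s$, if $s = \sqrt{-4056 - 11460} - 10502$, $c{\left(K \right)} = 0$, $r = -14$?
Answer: $10502 - 6 i \sqrt{431} \approx 10502.0 - 124.56 i$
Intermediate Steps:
$s = -10502 + 6 i \sqrt{431}$ ($s = \sqrt{-15516} - 10502 = 6 i \sqrt{431} - 10502 = -10502 + 6 i \sqrt{431} \approx -10502.0 + 124.56 i$)
$N{\left(c{\left(r \right)} \right)} - s = 0 - \left(-10502 + 6 i \sqrt{431}\right) = 0 + \left(10502 - 6 i \sqrt{431}\right) = 10502 - 6 i \sqrt{431}$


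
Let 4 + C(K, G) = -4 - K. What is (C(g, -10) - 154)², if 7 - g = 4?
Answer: 27225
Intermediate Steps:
g = 3 (g = 7 - 1*4 = 7 - 4 = 3)
C(K, G) = -8 - K (C(K, G) = -4 + (-4 - K) = -8 - K)
(C(g, -10) - 154)² = ((-8 - 1*3) - 154)² = ((-8 - 3) - 154)² = (-11 - 154)² = (-165)² = 27225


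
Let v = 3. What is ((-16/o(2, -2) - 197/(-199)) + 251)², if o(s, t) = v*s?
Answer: 22155131716/356409 ≈ 62162.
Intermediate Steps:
o(s, t) = 3*s
((-16/o(2, -2) - 197/(-199)) + 251)² = ((-16/(3*2) - 197/(-199)) + 251)² = ((-16/6 - 197*(-1/199)) + 251)² = ((-16*⅙ + 197/199) + 251)² = ((-8/3 + 197/199) + 251)² = (-1001/597 + 251)² = (148846/597)² = 22155131716/356409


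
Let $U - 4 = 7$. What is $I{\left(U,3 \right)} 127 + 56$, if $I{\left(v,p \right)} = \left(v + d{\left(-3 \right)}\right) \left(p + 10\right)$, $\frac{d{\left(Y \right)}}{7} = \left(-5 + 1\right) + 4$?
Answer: $18217$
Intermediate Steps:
$d{\left(Y \right)} = 0$ ($d{\left(Y \right)} = 7 \left(\left(-5 + 1\right) + 4\right) = 7 \left(-4 + 4\right) = 7 \cdot 0 = 0$)
$U = 11$ ($U = 4 + 7 = 11$)
$I{\left(v,p \right)} = v \left(10 + p\right)$ ($I{\left(v,p \right)} = \left(v + 0\right) \left(p + 10\right) = v \left(10 + p\right)$)
$I{\left(U,3 \right)} 127 + 56 = 11 \left(10 + 3\right) 127 + 56 = 11 \cdot 13 \cdot 127 + 56 = 143 \cdot 127 + 56 = 18161 + 56 = 18217$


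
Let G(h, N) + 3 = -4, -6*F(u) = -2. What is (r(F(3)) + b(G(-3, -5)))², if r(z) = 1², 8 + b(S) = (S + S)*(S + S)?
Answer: 35721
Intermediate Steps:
F(u) = ⅓ (F(u) = -⅙*(-2) = ⅓)
G(h, N) = -7 (G(h, N) = -3 - 4 = -7)
b(S) = -8 + 4*S² (b(S) = -8 + (S + S)*(S + S) = -8 + (2*S)*(2*S) = -8 + 4*S²)
r(z) = 1
(r(F(3)) + b(G(-3, -5)))² = (1 + (-8 + 4*(-7)²))² = (1 + (-8 + 4*49))² = (1 + (-8 + 196))² = (1 + 188)² = 189² = 35721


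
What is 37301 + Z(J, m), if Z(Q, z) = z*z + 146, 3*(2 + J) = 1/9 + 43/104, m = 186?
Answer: 72043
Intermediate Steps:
J = -5125/2808 (J = -2 + (1/9 + 43/104)/3 = -2 + (1*(⅑) + 43*(1/104))/3 = -2 + (⅑ + 43/104)/3 = -2 + (⅓)*(491/936) = -2 + 491/2808 = -5125/2808 ≈ -1.8251)
Z(Q, z) = 146 + z² (Z(Q, z) = z² + 146 = 146 + z²)
37301 + Z(J, m) = 37301 + (146 + 186²) = 37301 + (146 + 34596) = 37301 + 34742 = 72043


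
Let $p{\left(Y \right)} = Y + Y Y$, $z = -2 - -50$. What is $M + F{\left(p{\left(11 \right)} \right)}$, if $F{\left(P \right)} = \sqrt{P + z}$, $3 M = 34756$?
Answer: $\frac{34756}{3} + 6 \sqrt{5} \approx 11599.0$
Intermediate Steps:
$M = \frac{34756}{3}$ ($M = \frac{1}{3} \cdot 34756 = \frac{34756}{3} \approx 11585.0$)
$z = 48$ ($z = -2 + 50 = 48$)
$p{\left(Y \right)} = Y + Y^{2}$
$F{\left(P \right)} = \sqrt{48 + P}$ ($F{\left(P \right)} = \sqrt{P + 48} = \sqrt{48 + P}$)
$M + F{\left(p{\left(11 \right)} \right)} = \frac{34756}{3} + \sqrt{48 + 11 \left(1 + 11\right)} = \frac{34756}{3} + \sqrt{48 + 11 \cdot 12} = \frac{34756}{3} + \sqrt{48 + 132} = \frac{34756}{3} + \sqrt{180} = \frac{34756}{3} + 6 \sqrt{5}$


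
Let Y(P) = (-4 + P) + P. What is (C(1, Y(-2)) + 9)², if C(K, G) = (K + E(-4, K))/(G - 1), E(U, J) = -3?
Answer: 6889/81 ≈ 85.049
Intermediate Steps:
Y(P) = -4 + 2*P
C(K, G) = (-3 + K)/(-1 + G) (C(K, G) = (K - 3)/(G - 1) = (-3 + K)/(-1 + G))
(C(1, Y(-2)) + 9)² = ((-3 + 1)/(-1 + (-4 + 2*(-2))) + 9)² = (-2/(-1 + (-4 - 4)) + 9)² = (-2/(-1 - 8) + 9)² = (-2/(-9) + 9)² = (-⅑*(-2) + 9)² = (2/9 + 9)² = (83/9)² = 6889/81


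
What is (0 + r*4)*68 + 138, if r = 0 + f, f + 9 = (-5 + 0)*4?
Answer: -7750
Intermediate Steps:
f = -29 (f = -9 + (-5 + 0)*4 = -9 - 5*4 = -9 - 20 = -29)
r = -29 (r = 0 - 29 = -29)
(0 + r*4)*68 + 138 = (0 - 29*4)*68 + 138 = (0 - 116)*68 + 138 = -116*68 + 138 = -7888 + 138 = -7750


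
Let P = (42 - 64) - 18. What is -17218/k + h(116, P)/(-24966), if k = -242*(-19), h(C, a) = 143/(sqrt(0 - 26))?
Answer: -8609/2299 + 11*I*sqrt(26)/49932 ≈ -3.7447 + 0.0011233*I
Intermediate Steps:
P = -40 (P = -22 - 18 = -40)
h(C, a) = -11*I*sqrt(26)/2 (h(C, a) = 143/(sqrt(-26)) = 143/((I*sqrt(26))) = 143*(-I*sqrt(26)/26) = -11*I*sqrt(26)/2)
k = 4598
-17218/k + h(116, P)/(-24966) = -17218/4598 - 11*I*sqrt(26)/2/(-24966) = -17218*1/4598 - 11*I*sqrt(26)/2*(-1/24966) = -8609/2299 + 11*I*sqrt(26)/49932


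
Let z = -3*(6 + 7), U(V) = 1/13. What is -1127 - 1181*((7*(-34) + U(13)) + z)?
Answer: 4236949/13 ≈ 3.2592e+5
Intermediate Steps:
U(V) = 1/13
z = -39 (z = -3*13 = -39)
-1127 - 1181*((7*(-34) + U(13)) + z) = -1127 - 1181*((7*(-34) + 1/13) - 39) = -1127 - 1181*((-238 + 1/13) - 39) = -1127 - 1181*(-3093/13 - 39) = -1127 - 1181*(-3600/13) = -1127 + 4251600/13 = 4236949/13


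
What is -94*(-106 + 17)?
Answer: 8366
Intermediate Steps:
-94*(-106 + 17) = -94*(-89) = 8366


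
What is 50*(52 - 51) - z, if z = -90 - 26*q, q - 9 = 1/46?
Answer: 8615/23 ≈ 374.57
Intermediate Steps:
q = 415/46 (q = 9 + 1/46 = 415/46 ≈ 9.0217)
z = -7465/23 (z = -90 - 26*415/46 = -90 - 5395/23 = -7465/23 ≈ -324.57)
50*(52 - 51) - z = 50*(52 - 51) - 1*(-7465/23) = 50*1 + 7465/23 = 50 + 7465/23 = 8615/23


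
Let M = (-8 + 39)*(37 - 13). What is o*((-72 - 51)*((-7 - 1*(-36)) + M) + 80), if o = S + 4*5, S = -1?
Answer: -1804981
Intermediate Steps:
o = 19 (o = -1 + 4*5 = -1 + 20 = 19)
M = 744 (M = 31*24 = 744)
o*((-72 - 51)*((-7 - 1*(-36)) + M) + 80) = 19*((-72 - 51)*((-7 - 1*(-36)) + 744) + 80) = 19*(-123*((-7 + 36) + 744) + 80) = 19*(-123*(29 + 744) + 80) = 19*(-123*773 + 80) = 19*(-95079 + 80) = 19*(-94999) = -1804981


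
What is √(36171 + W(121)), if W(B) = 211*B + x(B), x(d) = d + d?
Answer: 2*√15486 ≈ 248.89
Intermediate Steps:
x(d) = 2*d
W(B) = 213*B (W(B) = 211*B + 2*B = 213*B)
√(36171 + W(121)) = √(36171 + 213*121) = √(36171 + 25773) = √61944 = 2*√15486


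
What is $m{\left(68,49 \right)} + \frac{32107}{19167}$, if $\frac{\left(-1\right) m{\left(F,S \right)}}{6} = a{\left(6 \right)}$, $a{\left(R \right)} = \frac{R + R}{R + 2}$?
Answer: $- \frac{140396}{19167} \approx -7.3249$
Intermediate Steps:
$a{\left(R \right)} = \frac{2 R}{2 + R}$
$m{\left(F,S \right)} = -9$ ($m{\left(F,S \right)} = - 6 \cdot 2 \cdot 6 \frac{1}{2 + 6} = - 6 \cdot 2 \cdot 6 \cdot \frac{1}{8} = \left(-6\right) \frac{3}{2} = -9$)
$m{\left(68,49 \right)} + \frac{32107}{19167} = -9 + \frac{32107}{19167} = - \frac{140396}{19167}$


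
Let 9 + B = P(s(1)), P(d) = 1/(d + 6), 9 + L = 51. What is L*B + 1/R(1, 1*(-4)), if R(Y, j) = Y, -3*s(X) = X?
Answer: -6283/17 ≈ -369.59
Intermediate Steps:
L = 42 (L = -9 + 51 = 42)
s(X) = -X/3
P(d) = 1/(6 + d)
B = -150/17 (B = -9 + 1/(6 - 1/3*1) = -9 + 1/(6 - 1/3) = -9 + 1/(17/3) = -9 + 3/17 = -150/17 ≈ -8.8235)
L*B + 1/R(1, 1*(-4)) = 42*(-150/17) + 1/1 = -6300/17 + 1 = -6283/17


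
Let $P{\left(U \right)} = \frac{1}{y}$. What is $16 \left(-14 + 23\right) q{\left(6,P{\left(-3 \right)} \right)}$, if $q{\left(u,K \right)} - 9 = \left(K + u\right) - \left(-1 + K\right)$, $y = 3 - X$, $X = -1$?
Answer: $2304$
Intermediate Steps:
$y = 4$ ($y = 3 - -1 = 3 + 1 = 4$)
$P{\left(U \right)} = \frac{1}{4}$
$q{\left(u,K \right)} = 10 + u$ ($q{\left(u,K \right)} = 9 + \left(\left(K + u\right) - \left(-1 + K\right)\right) = 9 + \left(1 + u\right) = 10 + u$)
$16 \left(-14 + 23\right) q{\left(6,P{\left(-3 \right)} \right)} = 16 \left(-14 + 23\right) \left(10 + 6\right) = 16 \cdot 9 \cdot 16 = 144 \cdot 16 = 2304$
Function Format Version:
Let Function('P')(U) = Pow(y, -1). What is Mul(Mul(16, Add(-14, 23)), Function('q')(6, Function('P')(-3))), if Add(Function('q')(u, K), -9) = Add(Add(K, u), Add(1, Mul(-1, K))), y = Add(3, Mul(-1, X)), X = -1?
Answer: 2304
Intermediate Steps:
y = 4 (y = Add(3, Mul(-1, -1)) = Add(3, 1) = 4)
Function('P')(U) = Rational(1, 4) (Function('P')(U) = Pow(4, -1) = Rational(1, 4))
Function('q')(u, K) = Add(10, u) (Function('q')(u, K) = Add(9, Add(Add(K, u), Add(1, Mul(-1, K)))) = Add(9, Add(1, u)) = Add(10, u))
Mul(Mul(16, Add(-14, 23)), Function('q')(6, Function('P')(-3))) = Mul(Mul(16, Add(-14, 23)), Add(10, 6)) = Mul(Mul(16, 9), 16) = Mul(144, 16) = 2304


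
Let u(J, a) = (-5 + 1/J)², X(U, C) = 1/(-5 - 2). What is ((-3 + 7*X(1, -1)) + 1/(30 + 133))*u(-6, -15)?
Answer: -208537/1956 ≈ -106.61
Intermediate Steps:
X(U, C) = -⅐ (X(U, C) = 1/(-7) = -⅐)
u(J, a) = (-5 + 1/J)²
((-3 + 7*X(1, -1)) + 1/(30 + 133))*u(-6, -15) = ((-3 + 7*(-⅐)) + 1/(30 + 133))*((-1 + 5*(-6))²/(-6)²) = ((-3 - 1) + 1/163)*((-1 - 30)²/36) = (-4 + 1/163)*((1/36)*(-31)²) = -217*961/1956 = -651/163*961/36 = -208537/1956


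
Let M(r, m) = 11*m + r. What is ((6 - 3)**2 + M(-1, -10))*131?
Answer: -13362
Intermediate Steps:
M(r, m) = r + 11*m
((6 - 3)**2 + M(-1, -10))*131 = ((6 - 3)**2 + (-1 + 11*(-10)))*131 = (3**2 + (-1 - 110))*131 = (9 - 111)*131 = -102*131 = -13362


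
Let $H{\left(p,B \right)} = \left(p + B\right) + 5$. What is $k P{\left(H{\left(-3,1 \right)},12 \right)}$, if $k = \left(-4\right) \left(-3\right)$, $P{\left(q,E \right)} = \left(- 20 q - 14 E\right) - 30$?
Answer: $-3096$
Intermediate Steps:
$H{\left(p,B \right)} = 5 + B + p$ ($H{\left(p,B \right)} = \left(B + p\right) + 5 = 5 + B + p$)
$P{\left(q,E \right)} = -30 - 20 q - 14 E$
$k = 12$
$k P{\left(H{\left(-3,1 \right)},12 \right)} = 12 \left(-30 - 20 \left(5 + 1 - 3\right) - 168\right) = 12 \left(-30 - 60 - 168\right) = 12 \left(-258\right) = -3096$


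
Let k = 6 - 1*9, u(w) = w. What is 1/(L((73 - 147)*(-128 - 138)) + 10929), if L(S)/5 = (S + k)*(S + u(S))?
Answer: 1/3874018969 ≈ 2.5813e-10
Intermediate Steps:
k = -3 (k = 6 - 9 = -3)
L(S) = 10*S*(-3 + S) (L(S) = 5*((S - 3)*(S + S)) = 5*((-3 + S)*(2*S)) = 5*(2*S*(-3 + S)) = 10*S*(-3 + S))
1/(L((73 - 147)*(-128 - 138)) + 10929) = 1/(10*((73 - 147)*(-128 - 138))*(-3 + (73 - 147)*(-128 - 138)) + 10929) = 1/(10*(-74*(-266))*(-3 - 74*(-266)) + 10929) = 1/(10*19684*(-3 + 19684) + 10929) = 1/(10*19684*19681 + 10929) = 1/(3874008040 + 10929) = 1/3874018969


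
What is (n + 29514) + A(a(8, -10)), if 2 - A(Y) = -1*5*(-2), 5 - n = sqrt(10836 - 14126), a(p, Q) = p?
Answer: 29511 - I*sqrt(3290) ≈ 29511.0 - 57.359*I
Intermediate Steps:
n = 5 - I*sqrt(3290) (n = 5 - sqrt(10836 - 14126) = 5 - sqrt(-3290) = 5 - I*sqrt(3290) ≈ 5.0 - 57.359*I)
A(Y) = -8 (A(Y) = 2 - (-1*5)*(-2) = 2 - (-5)*(-2) = 2 - 1*10 = 2 - 10 = -8)
(n + 29514) + A(a(8, -10)) = ((5 - I*sqrt(3290)) + 29514) - 8 = (29519 - I*sqrt(3290)) - 8 = 29511 - I*sqrt(3290)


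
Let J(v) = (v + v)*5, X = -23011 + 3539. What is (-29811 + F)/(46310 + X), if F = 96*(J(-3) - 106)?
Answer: -4763/2982 ≈ -1.5972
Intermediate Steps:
X = -19472
J(v) = 10*v (J(v) = (2*v)*5 = 10*v)
F = -13056 (F = 96*(10*(-3) - 106) = 96*(-30 - 106) = 96*(-136) = -13056)
(-29811 + F)/(46310 + X) = (-29811 - 13056)/(46310 - 19472) = -42867/26838 = -42867*1/26838 = -4763/2982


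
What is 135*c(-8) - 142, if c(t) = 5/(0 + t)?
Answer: -1811/8 ≈ -226.38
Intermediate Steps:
c(t) = 5/t
135*c(-8) - 142 = 135*(5/(-8)) - 142 = 135*(5*(-⅛)) - 142 = 135*(-5/8) - 142 = -675/8 - 142 = -1811/8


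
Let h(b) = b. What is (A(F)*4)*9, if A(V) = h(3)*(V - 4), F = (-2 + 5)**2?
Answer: 540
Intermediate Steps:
F = 9 (F = 3**2 = 9)
A(V) = -12 + 3*V (A(V) = 3*(V - 4) = 3*(-4 + V) = -12 + 3*V)
(A(F)*4)*9 = ((-12 + 3*9)*4)*9 = ((-12 + 27)*4)*9 = (15*4)*9 = 60*9 = 540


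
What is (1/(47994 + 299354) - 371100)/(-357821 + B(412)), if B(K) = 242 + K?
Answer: 128900842799/124061243116 ≈ 1.0390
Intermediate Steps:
(1/(47994 + 299354) - 371100)/(-357821 + B(412)) = (1/(47994 + 299354) - 371100)/(-357821 + (242 + 412)) = (1/347348 - 371100)/(-357821 + 654) = (1/347348 - 371100)/(-357167) = -128900842799/347348*(-1/357167) = 128900842799/124061243116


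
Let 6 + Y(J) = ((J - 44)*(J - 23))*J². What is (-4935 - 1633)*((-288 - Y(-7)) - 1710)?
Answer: 505486416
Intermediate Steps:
Y(J) = -6 + J²*(-44 + J)*(-23 + J) (Y(J) = -6 + ((J - 44)*(J - 23))*J² = -6 + ((-44 + J)*(-23 + J))*J² = -6 + J²*(-44 + J)*(-23 + J))
(-4935 - 1633)*((-288 - Y(-7)) - 1710) = (-4935 - 1633)*((-288 - (-6 + (-7)⁴ - 67*(-7)³ + 1012*(-7)²)) - 1710) = -6568*((-288 - (-6 + 2401 - 67*(-343) + 1012*49)) - 1710) = -6568*((-288 - (-6 + 2401 + 22981 + 49588)) - 1710) = -6568*((-288 - 1*74964) - 1710) = -6568*((-288 - 74964) - 1710) = -6568*(-75252 - 1710) = -6568*(-76962) = 505486416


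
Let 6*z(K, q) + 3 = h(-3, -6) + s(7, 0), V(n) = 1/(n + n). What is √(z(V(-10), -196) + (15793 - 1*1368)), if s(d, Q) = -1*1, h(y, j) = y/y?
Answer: √57698/2 ≈ 120.10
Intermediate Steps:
h(y, j) = 1
s(d, Q) = -1
V(n) = 1/(2*n)
z(K, q) = -½ (z(K, q) = -½ + (1 - 1)/6 = -½ + (⅙)*0 = -½ + 0 = -½)
√(z(V(-10), -196) + (15793 - 1*1368)) = √(-½ + (15793 - 1*1368)) = √(-½ + (15793 - 1368)) = √(-½ + 14425) = √(28849/2) = √57698/2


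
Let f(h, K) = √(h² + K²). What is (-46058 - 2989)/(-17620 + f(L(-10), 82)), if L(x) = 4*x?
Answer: 216052035/77614019 + 49047*√2081/155228038 ≈ 2.7981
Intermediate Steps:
f(h, K) = √(K² + h²)
(-46058 - 2989)/(-17620 + f(L(-10), 82)) = (-46058 - 2989)/(-17620 + √(82² + (4*(-10))²)) = -49047/(-17620 + √(6724 + (-40)²)) = -49047/(-17620 + √(6724 + 1600)) = -49047/(-17620 + √8324) = -49047/(-17620 + 2*√2081)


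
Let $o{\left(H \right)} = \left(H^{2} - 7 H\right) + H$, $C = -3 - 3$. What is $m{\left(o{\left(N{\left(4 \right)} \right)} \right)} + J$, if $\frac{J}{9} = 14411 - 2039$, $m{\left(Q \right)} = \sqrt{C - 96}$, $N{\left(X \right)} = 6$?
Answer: $111348 + i \sqrt{102} \approx 1.1135 \cdot 10^{5} + 10.1 i$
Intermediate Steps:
$C = -6$
$o{\left(H \right)} = H^{2} - 6 H$
$m{\left(Q \right)} = i \sqrt{102}$ ($m{\left(Q \right)} = \sqrt{-6 - 96} = \sqrt{-102} = i \sqrt{102}$)
$J = 111348$ ($J = 9 \left(14411 - 2039\right) = 9 \cdot 12372 = 111348$)
$m{\left(o{\left(N{\left(4 \right)} \right)} \right)} + J = i \sqrt{102} + 111348 = 111348 + i \sqrt{102}$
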